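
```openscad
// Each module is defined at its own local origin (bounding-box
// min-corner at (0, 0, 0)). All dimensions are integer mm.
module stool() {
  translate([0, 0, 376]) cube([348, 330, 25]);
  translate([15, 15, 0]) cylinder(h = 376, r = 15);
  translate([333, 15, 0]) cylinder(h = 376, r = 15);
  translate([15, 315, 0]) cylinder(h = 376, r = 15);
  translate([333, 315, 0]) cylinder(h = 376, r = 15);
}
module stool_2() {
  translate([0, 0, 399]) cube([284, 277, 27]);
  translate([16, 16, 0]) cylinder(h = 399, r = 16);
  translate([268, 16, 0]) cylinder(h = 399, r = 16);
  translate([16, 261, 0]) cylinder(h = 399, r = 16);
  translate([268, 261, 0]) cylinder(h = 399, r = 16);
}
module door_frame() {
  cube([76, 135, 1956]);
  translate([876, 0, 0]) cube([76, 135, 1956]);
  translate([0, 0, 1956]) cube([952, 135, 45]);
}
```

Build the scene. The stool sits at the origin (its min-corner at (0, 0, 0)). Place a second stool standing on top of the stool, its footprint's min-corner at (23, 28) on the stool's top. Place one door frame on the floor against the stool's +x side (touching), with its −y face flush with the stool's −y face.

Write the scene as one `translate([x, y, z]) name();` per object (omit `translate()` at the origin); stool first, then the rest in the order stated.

stool();
translate([23, 28, 401]) stool_2();
translate([348, 0, 0]) door_frame();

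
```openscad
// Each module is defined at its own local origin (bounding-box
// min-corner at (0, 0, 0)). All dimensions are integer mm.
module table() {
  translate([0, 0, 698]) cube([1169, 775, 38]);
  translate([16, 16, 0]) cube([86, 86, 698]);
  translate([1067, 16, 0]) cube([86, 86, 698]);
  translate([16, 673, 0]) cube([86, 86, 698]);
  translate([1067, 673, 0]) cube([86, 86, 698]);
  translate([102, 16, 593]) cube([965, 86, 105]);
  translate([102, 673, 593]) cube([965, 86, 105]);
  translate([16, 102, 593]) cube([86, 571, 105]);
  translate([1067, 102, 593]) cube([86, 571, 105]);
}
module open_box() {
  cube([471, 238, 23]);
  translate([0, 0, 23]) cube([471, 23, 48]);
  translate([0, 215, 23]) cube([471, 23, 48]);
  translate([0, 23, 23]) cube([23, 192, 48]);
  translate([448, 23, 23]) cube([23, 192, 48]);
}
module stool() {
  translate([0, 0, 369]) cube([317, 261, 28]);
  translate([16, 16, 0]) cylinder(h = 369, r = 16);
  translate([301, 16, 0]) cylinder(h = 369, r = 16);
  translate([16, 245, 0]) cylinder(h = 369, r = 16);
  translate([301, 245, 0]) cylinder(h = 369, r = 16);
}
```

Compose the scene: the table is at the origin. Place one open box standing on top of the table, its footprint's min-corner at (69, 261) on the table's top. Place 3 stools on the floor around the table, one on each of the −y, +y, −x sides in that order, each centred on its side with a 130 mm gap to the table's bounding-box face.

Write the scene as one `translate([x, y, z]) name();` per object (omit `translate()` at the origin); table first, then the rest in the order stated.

table();
translate([69, 261, 736]) open_box();
translate([426, -391, 0]) stool();
translate([426, 905, 0]) stool();
translate([-447, 257, 0]) stool();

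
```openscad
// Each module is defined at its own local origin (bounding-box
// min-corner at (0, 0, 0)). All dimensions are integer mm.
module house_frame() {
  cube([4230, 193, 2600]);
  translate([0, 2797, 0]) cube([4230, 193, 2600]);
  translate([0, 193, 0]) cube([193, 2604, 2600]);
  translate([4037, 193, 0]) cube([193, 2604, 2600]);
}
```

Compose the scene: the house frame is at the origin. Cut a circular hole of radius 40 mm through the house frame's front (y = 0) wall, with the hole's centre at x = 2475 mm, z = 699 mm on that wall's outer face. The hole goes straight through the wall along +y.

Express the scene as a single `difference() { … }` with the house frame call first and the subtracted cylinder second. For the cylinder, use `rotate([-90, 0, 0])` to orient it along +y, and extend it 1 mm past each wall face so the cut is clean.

difference() {
  house_frame();
  translate([2475, -1, 699]) rotate([-90, 0, 0]) cylinder(h = 195, r = 40);
}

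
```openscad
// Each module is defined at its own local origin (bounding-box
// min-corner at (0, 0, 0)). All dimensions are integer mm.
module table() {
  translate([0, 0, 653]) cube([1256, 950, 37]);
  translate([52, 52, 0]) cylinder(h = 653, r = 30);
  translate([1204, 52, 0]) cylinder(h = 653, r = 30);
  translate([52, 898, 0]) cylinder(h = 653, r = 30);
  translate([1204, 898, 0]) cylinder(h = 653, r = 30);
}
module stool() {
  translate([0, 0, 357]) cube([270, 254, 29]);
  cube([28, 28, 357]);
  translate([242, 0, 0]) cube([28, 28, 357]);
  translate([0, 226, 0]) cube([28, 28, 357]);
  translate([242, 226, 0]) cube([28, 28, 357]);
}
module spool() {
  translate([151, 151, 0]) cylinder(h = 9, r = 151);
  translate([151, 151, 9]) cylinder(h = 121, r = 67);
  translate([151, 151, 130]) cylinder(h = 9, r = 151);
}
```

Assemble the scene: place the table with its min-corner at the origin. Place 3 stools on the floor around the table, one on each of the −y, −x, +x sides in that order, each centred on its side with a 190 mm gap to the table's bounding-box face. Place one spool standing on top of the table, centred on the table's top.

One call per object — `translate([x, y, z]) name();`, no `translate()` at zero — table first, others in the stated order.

table();
translate([493, -444, 0]) stool();
translate([-460, 348, 0]) stool();
translate([1446, 348, 0]) stool();
translate([477, 324, 690]) spool();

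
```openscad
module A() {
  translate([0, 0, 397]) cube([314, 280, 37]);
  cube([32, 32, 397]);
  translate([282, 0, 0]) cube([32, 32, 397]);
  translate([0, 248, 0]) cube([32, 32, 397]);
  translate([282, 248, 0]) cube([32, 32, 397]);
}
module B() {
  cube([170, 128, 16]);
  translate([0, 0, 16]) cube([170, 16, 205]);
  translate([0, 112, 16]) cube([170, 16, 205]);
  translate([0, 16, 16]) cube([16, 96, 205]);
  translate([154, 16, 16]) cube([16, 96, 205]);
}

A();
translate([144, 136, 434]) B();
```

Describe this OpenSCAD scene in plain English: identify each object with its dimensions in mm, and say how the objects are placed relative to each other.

A is a four-legged stool. The seat is 314×280 mm, 37 mm thick, top at z = 434 mm. It stands on four square legs, each 32×32 mm in cross-section, from z = 0 to the seat underside, each flush with a corner of the seat.

B is an open-topped rectangular box: outside dimensions 170×128×221 mm, with a uniform wall and base thickness of 16 mm. The base is a full 170×128 slab on the floor; four walls sit on top of the base. The front and back walls (the −y and +y sides) span the full width; the two side walls fit between them.

The open box is on top of the stool.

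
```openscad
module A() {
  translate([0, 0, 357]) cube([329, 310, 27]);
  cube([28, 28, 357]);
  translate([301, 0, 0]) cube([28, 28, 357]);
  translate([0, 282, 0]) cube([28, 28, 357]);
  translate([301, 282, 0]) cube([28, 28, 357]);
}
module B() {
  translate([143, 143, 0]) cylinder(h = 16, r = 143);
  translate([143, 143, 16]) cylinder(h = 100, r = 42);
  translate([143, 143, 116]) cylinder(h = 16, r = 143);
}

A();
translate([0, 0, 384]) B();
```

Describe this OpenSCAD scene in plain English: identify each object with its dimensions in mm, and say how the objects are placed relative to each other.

A is a four-legged stool. The seat is a 329×310×27 mm slab whose top surface is at z = 384 mm; four square legs, each 28×28 mm in cross-section, run from the floor (z = 0) to the underside of the seat, each flush with a corner of the seat.

B is a spool: two coaxial disc flanges of radius 143 mm and thickness 16 mm, joined by a core cylinder of radius 42 mm and height 100 mm. The lower flange rests on z = 0 and the three cylinders share a vertical axis.

The spool is on top of the stool.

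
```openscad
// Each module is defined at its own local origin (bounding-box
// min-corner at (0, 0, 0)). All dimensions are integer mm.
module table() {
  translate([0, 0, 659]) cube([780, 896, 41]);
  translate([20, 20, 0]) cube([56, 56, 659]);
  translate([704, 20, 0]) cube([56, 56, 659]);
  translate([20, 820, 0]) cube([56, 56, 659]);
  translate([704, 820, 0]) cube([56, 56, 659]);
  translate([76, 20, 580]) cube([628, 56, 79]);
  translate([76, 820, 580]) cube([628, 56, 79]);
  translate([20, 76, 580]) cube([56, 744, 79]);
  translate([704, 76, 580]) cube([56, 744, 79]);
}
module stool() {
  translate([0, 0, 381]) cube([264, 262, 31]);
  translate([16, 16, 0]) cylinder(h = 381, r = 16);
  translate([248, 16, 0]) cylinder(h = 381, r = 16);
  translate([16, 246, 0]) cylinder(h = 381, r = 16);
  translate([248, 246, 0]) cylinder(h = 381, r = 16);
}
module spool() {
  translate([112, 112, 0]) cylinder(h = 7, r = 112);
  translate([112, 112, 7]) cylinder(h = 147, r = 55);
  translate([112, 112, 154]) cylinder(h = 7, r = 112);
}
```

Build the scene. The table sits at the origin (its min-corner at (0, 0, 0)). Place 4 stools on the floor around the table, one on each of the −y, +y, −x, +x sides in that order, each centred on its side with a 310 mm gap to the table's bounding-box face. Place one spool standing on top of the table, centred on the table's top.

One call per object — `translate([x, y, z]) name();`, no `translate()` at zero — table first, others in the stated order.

table();
translate([258, -572, 0]) stool();
translate([258, 1206, 0]) stool();
translate([-574, 317, 0]) stool();
translate([1090, 317, 0]) stool();
translate([278, 336, 700]) spool();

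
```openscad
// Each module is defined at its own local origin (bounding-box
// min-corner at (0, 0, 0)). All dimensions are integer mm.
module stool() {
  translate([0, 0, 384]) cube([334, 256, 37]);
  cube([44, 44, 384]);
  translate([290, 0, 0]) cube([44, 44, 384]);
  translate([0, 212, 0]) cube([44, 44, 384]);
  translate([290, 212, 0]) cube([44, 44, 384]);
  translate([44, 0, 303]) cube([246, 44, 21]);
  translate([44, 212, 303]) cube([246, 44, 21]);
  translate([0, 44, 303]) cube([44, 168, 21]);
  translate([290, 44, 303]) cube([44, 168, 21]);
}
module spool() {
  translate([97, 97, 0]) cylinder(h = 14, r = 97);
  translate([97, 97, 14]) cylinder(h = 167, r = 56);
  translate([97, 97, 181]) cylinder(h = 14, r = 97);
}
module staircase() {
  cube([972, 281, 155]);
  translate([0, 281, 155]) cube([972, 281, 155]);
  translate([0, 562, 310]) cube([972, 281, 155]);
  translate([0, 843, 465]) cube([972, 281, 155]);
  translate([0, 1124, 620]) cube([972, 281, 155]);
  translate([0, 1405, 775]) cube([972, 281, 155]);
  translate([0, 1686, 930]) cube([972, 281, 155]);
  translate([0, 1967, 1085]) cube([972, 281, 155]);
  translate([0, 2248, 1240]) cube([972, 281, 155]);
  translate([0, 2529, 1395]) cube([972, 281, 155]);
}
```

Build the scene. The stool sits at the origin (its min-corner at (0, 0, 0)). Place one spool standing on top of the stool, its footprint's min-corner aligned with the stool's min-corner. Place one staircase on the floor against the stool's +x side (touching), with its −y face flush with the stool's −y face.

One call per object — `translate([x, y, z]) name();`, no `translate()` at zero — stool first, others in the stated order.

stool();
translate([0, 0, 421]) spool();
translate([334, 0, 0]) staircase();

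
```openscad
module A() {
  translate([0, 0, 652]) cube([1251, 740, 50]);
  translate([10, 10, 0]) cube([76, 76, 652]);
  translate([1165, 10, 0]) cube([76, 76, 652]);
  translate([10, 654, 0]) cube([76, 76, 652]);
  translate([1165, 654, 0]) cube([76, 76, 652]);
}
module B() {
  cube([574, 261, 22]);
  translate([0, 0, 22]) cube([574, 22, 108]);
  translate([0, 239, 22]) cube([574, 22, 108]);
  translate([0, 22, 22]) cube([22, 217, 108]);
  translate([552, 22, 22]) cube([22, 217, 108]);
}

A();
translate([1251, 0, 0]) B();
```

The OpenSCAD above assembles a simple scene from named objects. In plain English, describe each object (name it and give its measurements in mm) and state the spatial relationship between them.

A is a rectangular dining table. The top is 1251×740×50 mm with its upper surface at z = 702 mm. It stands on four 76×76 mm square legs, each inset 10 mm from the nearest pair of top edges, running from the floor to the underside of the top.

B is an open storage box with external size 574×261×130 mm and wall thickness 22 mm (the base is also 22 mm thick). The base covers the whole footprint; the four walls stand on the base, with the y-facing walls full-width and the x-facing walls fitting between their inner faces.

The open box is against the table's +x side, with their −y faces flush.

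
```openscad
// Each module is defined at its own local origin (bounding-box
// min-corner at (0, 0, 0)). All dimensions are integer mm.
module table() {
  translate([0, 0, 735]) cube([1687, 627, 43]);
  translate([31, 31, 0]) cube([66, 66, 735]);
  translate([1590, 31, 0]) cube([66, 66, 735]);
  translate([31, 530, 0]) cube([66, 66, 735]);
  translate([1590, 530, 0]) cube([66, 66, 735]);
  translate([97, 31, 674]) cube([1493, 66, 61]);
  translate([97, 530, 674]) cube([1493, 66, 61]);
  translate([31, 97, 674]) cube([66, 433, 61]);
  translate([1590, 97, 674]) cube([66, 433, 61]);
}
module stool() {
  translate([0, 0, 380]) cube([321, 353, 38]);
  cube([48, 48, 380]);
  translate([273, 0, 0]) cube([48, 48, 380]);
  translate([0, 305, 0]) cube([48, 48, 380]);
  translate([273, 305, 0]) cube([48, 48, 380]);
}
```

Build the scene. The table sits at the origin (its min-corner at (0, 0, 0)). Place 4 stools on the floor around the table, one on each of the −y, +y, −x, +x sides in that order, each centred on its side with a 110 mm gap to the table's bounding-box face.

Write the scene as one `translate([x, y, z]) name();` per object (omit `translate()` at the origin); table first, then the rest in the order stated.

table();
translate([683, -463, 0]) stool();
translate([683, 737, 0]) stool();
translate([-431, 137, 0]) stool();
translate([1797, 137, 0]) stool();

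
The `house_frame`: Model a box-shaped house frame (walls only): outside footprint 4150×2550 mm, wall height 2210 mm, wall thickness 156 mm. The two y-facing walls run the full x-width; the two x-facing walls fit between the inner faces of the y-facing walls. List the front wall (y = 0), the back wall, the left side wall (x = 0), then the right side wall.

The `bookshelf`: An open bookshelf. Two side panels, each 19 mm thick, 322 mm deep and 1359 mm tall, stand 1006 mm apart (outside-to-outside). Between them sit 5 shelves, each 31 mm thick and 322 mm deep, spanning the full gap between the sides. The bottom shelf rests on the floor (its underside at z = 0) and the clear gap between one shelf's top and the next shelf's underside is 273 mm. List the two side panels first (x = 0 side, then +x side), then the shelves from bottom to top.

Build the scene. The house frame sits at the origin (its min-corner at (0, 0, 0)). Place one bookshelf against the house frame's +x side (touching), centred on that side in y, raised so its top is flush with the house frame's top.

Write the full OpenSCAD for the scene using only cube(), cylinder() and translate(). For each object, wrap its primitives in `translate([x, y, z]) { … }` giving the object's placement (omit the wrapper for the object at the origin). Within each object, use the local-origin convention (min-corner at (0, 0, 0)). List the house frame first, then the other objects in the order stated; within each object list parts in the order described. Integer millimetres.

cube([4150, 156, 2210]);
translate([0, 2394, 0]) cube([4150, 156, 2210]);
translate([0, 156, 0]) cube([156, 2238, 2210]);
translate([3994, 156, 0]) cube([156, 2238, 2210]);
translate([4150, 1114, 851]) {
  cube([19, 322, 1359]);
  translate([987, 0, 0]) cube([19, 322, 1359]);
  translate([19, 0, 0]) cube([968, 322, 31]);
  translate([19, 0, 304]) cube([968, 322, 31]);
  translate([19, 0, 608]) cube([968, 322, 31]);
  translate([19, 0, 912]) cube([968, 322, 31]);
  translate([19, 0, 1216]) cube([968, 322, 31]);
}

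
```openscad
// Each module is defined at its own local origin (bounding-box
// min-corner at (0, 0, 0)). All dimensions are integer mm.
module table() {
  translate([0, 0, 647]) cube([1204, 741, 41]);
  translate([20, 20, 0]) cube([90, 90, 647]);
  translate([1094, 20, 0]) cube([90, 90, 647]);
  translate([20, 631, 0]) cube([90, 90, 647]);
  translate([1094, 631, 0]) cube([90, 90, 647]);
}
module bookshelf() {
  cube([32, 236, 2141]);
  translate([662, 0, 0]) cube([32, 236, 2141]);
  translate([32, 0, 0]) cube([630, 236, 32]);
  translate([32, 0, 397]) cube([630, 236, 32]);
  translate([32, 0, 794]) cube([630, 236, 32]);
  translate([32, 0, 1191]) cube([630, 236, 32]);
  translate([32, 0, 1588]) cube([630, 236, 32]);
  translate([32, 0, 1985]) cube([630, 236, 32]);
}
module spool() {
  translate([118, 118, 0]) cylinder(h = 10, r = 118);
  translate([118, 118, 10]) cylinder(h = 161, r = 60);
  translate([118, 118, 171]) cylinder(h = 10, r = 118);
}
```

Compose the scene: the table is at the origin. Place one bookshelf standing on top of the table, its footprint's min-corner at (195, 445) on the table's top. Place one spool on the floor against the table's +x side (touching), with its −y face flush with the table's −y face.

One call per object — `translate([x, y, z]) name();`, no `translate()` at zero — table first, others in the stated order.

table();
translate([195, 445, 688]) bookshelf();
translate([1204, 0, 0]) spool();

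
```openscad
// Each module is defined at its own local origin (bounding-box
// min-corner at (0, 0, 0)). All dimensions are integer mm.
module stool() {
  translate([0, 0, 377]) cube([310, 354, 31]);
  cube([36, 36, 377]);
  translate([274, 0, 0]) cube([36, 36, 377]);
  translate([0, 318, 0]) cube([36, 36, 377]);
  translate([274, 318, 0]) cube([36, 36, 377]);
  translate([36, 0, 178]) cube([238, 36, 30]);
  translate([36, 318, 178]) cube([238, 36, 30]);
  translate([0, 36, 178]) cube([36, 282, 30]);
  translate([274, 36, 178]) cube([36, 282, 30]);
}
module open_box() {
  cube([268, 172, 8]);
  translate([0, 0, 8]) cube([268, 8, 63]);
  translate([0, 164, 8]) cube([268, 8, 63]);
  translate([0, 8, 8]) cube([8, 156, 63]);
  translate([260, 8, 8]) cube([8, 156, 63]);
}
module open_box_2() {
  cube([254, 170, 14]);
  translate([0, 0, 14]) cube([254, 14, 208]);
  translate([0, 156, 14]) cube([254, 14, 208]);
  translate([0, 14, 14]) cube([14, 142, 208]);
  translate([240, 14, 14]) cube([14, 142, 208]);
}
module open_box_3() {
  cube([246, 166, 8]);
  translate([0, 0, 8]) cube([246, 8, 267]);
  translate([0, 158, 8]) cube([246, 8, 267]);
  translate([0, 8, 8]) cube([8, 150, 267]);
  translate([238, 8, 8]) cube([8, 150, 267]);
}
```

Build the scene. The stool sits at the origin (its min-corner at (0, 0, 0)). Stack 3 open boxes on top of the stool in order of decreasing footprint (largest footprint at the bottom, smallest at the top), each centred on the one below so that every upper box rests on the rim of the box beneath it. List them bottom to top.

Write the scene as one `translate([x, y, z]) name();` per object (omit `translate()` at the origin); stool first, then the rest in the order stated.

stool();
translate([21, 91, 408]) open_box();
translate([28, 92, 479]) open_box_2();
translate([32, 94, 701]) open_box_3();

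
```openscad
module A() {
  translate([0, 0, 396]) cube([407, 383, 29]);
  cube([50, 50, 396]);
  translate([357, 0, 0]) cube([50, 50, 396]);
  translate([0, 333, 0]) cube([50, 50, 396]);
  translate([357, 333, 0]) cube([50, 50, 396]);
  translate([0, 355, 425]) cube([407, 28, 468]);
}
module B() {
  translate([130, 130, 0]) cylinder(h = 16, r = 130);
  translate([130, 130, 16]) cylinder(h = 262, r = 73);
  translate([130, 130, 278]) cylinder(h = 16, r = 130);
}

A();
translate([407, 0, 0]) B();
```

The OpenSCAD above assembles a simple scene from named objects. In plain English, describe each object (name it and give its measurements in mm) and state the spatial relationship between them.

A is a chair. The seat is a 407×383×29 mm slab with its top at z = 425 mm, on four 50×50 mm corner legs (flush with the seat edges, standing on z = 0). A flat backrest 28 mm thick, 468 mm tall, spans the full seat width and rises from the seat top along its +y edge, rear face flush with the rear of the seat.

B is a spool: two coaxial disc flanges of radius 130 mm and thickness 16 mm, joined by a core cylinder of radius 73 mm and height 262 mm. The lower flange rests on z = 0 and the three cylinders share a vertical axis.

The spool is against the chair's +x side, with their −y faces flush.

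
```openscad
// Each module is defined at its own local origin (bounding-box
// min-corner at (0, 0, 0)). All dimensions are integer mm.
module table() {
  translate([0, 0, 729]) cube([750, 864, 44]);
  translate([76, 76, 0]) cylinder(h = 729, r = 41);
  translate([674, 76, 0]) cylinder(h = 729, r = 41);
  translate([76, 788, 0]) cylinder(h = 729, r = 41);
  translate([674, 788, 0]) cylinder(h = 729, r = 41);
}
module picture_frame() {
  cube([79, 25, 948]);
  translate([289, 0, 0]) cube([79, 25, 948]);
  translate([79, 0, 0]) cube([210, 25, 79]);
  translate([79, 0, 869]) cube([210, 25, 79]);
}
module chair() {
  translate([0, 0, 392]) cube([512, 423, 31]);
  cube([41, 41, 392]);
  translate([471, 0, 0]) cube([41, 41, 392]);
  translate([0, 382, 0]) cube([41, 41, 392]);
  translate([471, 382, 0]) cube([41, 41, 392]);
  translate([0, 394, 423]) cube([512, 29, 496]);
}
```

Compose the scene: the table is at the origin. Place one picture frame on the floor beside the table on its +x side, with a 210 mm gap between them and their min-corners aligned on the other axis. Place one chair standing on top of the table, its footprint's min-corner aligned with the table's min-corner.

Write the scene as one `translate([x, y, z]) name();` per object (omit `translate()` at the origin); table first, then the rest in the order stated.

table();
translate([960, 0, 0]) picture_frame();
translate([0, 0, 773]) chair();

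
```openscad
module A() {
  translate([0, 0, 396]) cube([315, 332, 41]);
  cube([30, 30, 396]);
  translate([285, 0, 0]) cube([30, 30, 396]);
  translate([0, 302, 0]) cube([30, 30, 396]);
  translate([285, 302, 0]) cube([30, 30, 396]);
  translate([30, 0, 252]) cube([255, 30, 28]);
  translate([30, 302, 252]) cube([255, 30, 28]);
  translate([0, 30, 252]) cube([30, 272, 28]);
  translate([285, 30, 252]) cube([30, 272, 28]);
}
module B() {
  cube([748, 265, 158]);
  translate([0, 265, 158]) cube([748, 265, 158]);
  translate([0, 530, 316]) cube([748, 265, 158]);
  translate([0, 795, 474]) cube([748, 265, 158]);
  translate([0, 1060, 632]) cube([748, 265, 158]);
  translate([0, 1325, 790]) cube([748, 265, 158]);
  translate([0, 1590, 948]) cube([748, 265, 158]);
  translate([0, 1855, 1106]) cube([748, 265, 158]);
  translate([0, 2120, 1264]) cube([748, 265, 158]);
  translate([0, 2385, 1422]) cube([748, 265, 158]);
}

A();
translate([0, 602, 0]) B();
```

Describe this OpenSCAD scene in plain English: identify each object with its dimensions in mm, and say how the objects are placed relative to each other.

A is a four-legged stool. The seat is 315×332 mm, 41 mm thick, top at z = 437 mm. It stands on four square legs, each 30×30 mm in cross-section, from z = 0 to the seat underside, each flush with a corner of the seat. Four stretchers, 30 mm wide and 28 mm tall, connect adjacent legs with their undersides at z = 252 mm, each running between the inner faces of the legs it joins and aligned with the legs' outer faces on the other axis.

B is a straight staircase of 10 solid steps. Each step is 748 mm wide (x), 265 mm deep (y, the going) and 158 mm tall (the rise). The first step rests on the floor; each subsequent step sits one going further in +y and one rise higher in +z, directly behind and above the previous step with no overlap.

The staircase is on the floor beside the stool on its +y side.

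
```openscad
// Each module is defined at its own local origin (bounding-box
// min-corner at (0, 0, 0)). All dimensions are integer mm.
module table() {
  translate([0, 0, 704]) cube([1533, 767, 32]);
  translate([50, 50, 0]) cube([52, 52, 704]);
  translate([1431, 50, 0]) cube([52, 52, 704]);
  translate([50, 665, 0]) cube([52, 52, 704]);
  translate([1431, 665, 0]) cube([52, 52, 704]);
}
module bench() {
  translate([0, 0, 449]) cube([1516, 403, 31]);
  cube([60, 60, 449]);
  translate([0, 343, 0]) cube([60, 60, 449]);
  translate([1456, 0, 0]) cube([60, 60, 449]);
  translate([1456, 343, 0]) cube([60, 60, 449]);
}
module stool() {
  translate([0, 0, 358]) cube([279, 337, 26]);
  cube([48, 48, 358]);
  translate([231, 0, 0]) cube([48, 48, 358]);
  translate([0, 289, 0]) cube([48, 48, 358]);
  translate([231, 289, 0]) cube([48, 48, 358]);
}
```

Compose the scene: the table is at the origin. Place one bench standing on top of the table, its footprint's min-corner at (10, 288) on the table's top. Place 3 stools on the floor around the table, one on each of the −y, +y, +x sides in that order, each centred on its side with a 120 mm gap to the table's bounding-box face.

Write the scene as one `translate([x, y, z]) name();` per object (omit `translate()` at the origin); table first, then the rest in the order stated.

table();
translate([10, 288, 736]) bench();
translate([627, -457, 0]) stool();
translate([627, 887, 0]) stool();
translate([1653, 215, 0]) stool();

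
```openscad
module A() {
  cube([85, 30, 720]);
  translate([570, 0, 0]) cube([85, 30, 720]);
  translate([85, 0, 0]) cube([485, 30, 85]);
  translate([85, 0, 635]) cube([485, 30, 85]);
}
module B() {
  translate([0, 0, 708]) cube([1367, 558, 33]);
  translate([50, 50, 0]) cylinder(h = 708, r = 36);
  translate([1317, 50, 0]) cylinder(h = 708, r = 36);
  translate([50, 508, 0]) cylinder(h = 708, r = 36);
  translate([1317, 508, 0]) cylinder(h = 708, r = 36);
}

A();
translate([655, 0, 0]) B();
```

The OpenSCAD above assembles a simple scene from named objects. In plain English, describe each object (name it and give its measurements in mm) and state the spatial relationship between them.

A is a picture frame with a 485×550 mm rectangular opening (x by z) and a uniform 85 mm border on every side. Frame depth is 30 mm along y. It is built from two vertical stiles running the full outside height and two horizontal rails spanning the gap between the stiles.

B is a table with a 1367×558 mm rectangular top, 33 mm thick, top surface at z = 741 mm, supported by four round legs of 72 mm diameter, each leg's bounding box inset 14 mm from the nearest pair of top edges, running from the floor.

The table is against the picture frame's +x side, with their −y faces flush.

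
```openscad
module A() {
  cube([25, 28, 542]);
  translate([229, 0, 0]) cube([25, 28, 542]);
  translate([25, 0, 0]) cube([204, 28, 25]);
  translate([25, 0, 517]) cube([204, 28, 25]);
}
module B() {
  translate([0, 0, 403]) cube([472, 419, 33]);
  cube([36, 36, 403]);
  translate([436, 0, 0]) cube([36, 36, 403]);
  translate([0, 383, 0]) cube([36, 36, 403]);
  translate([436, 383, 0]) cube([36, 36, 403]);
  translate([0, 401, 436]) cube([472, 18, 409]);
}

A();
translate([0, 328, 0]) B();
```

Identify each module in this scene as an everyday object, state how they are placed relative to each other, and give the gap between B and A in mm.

The chair's nearest face is 300 mm from the picture frame's +y face.

A is a picture frame. B is a chair. The chair is on the floor beside the picture frame on its +y side. The gap between the chair and the picture frame is 300 mm.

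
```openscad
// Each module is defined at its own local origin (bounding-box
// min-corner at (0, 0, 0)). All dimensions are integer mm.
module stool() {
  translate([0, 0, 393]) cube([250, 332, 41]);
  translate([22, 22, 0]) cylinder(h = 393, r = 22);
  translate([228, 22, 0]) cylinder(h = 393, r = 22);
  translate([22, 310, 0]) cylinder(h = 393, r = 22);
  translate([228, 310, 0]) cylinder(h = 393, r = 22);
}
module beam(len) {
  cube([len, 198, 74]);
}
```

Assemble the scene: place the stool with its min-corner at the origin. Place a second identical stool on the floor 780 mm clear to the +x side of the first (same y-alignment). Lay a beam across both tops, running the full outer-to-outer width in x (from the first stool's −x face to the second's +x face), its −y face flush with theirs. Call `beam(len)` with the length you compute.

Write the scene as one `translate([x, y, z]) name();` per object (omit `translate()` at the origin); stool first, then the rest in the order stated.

stool();
translate([1030, 0, 0]) stool();
translate([0, 0, 434]) beam(1280);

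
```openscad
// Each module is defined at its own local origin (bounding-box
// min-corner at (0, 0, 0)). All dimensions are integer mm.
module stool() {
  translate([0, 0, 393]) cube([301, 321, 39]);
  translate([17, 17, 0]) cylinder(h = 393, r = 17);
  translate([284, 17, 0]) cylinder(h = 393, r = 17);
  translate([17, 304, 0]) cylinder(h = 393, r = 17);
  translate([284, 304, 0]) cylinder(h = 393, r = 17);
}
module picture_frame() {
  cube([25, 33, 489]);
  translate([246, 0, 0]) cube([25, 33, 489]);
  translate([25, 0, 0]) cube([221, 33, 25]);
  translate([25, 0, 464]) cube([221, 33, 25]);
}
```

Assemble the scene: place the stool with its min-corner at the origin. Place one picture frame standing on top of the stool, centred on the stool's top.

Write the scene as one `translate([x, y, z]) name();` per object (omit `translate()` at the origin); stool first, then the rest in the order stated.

stool();
translate([15, 144, 432]) picture_frame();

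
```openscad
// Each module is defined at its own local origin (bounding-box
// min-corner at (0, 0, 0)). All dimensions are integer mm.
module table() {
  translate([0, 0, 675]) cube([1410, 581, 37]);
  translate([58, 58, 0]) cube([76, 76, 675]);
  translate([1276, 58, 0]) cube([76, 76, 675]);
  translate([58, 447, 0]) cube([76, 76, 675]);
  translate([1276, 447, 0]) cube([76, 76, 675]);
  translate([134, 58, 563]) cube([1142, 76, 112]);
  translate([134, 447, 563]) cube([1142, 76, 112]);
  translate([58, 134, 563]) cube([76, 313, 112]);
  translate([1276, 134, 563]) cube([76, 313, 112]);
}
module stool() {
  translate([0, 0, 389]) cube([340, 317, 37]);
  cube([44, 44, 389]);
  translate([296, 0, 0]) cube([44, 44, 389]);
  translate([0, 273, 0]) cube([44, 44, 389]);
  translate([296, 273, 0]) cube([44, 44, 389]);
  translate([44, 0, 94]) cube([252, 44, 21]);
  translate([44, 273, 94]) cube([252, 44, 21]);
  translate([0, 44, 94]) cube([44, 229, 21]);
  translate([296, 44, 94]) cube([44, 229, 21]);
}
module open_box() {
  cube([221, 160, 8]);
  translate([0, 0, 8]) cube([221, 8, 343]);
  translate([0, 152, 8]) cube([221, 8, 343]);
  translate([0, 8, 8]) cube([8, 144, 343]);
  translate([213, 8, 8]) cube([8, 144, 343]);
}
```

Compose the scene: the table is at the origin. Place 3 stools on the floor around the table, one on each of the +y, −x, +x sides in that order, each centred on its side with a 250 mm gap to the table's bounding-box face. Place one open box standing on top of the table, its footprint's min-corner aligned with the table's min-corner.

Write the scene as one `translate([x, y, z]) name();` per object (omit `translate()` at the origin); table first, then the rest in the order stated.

table();
translate([535, 831, 0]) stool();
translate([-590, 132, 0]) stool();
translate([1660, 132, 0]) stool();
translate([0, 0, 712]) open_box();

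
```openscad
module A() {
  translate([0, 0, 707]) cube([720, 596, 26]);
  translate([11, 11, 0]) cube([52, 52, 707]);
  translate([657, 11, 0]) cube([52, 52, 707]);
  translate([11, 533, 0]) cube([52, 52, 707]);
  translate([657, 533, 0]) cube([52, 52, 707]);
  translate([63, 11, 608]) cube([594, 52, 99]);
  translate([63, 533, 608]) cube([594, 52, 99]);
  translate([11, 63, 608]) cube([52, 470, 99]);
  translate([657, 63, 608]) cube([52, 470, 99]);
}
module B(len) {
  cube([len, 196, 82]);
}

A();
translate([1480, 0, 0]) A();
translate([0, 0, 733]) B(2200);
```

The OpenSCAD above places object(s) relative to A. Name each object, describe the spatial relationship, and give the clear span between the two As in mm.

A is a table. B is a beam. A beam spans the tops of two tables. The clear span between the two tables is 760 mm.

Second table starts at x = 1480; first ends at x = 720; clear span = 1480 − 720 = 760 mm.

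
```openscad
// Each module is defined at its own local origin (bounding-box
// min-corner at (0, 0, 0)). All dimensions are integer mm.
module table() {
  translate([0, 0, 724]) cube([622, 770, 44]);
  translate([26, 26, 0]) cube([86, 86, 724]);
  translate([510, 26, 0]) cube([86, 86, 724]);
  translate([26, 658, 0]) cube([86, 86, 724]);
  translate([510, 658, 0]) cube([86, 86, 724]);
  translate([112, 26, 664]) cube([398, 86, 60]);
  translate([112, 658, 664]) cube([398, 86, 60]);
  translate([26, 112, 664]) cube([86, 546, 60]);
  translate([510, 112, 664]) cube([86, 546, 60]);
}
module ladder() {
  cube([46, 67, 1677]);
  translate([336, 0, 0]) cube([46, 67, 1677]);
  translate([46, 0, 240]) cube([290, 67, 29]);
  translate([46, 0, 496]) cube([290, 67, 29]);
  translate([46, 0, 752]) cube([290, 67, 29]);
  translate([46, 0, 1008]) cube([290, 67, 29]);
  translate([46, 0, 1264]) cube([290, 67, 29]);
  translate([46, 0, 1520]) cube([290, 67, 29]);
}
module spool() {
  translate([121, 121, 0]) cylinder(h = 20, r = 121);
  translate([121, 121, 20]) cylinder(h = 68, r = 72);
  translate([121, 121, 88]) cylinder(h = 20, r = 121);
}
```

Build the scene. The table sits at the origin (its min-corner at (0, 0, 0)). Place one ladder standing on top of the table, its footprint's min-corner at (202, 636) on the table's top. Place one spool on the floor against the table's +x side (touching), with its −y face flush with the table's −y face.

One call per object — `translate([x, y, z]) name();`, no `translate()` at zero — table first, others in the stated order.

table();
translate([202, 636, 768]) ladder();
translate([622, 0, 0]) spool();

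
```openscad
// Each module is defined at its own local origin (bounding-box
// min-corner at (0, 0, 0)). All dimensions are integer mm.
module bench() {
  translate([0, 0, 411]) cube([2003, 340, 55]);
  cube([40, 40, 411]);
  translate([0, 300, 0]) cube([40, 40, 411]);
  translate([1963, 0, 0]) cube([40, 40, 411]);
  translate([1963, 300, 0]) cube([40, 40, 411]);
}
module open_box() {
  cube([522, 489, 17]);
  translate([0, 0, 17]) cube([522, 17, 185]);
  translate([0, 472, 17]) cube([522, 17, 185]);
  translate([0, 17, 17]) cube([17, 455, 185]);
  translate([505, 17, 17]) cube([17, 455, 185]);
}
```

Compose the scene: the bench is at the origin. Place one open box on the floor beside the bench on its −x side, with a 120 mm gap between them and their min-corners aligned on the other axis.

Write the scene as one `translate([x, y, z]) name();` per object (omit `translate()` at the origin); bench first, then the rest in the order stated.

bench();
translate([-642, 0, 0]) open_box();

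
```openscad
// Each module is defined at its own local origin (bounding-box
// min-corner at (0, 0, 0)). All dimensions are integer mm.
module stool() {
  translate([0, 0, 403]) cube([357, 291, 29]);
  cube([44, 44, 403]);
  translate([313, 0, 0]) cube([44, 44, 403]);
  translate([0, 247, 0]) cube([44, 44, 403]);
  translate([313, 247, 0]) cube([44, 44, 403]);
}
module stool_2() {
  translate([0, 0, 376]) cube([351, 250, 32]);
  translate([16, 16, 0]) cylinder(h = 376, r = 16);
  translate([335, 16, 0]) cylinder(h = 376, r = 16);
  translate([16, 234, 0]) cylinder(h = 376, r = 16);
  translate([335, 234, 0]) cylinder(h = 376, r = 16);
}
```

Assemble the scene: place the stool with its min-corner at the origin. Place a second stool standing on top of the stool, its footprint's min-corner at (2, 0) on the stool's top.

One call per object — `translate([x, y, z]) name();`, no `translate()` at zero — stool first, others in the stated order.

stool();
translate([2, 0, 432]) stool_2();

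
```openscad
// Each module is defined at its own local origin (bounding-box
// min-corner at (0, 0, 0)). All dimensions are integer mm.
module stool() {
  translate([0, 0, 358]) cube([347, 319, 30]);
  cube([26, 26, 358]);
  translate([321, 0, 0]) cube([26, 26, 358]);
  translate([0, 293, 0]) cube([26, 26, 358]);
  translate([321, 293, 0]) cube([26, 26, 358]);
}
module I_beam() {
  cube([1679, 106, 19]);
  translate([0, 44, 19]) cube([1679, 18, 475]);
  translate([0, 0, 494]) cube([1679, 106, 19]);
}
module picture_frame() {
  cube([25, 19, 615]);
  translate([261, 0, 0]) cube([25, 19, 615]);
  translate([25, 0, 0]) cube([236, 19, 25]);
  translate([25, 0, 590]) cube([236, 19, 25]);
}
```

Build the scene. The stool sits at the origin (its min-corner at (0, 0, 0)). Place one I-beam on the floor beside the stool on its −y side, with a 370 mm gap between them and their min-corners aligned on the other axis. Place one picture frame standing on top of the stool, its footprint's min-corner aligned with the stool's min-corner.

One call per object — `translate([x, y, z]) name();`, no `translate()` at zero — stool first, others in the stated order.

stool();
translate([0, -476, 0]) I_beam();
translate([0, 0, 388]) picture_frame();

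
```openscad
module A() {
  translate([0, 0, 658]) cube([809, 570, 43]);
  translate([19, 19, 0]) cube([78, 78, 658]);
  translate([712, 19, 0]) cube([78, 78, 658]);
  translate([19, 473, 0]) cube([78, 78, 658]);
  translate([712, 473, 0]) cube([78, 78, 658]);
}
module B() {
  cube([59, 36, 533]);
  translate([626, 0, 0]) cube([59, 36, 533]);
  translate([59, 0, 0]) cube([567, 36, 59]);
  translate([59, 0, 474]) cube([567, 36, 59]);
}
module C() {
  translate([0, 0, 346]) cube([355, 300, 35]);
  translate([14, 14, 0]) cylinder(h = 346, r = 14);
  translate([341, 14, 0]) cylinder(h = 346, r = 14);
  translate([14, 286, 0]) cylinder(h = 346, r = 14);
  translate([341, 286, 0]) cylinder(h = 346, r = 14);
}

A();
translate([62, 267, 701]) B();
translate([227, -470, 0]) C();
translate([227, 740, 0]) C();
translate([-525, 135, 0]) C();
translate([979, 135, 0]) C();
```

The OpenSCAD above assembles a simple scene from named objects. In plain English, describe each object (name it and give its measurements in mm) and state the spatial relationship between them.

A is a table: top 809 mm (x) × 570 mm (y), 43 mm thick, upper face at z = 701 mm, on four 78×78 mm square legs, each inset 19 mm from the nearest pair of top edges, running from z = 0 to the bottom of the top.

B is a picture frame with a 567×415 mm rectangular opening (x by z) and a uniform 59 mm border on every side. Frame depth is 36 mm along y. It is built from two vertical stiles running the full outside height and two horizontal rails spanning the gap between the stiles.

C is a simple wooden stool: a rectangular seat 355 mm (x) by 300 mm (y), 35 mm thick, top face at z = 381 mm, on four round legs, each 28 mm in diameter. The legs rest on z = 0, each leg's axis is inset half a diameter from the nearest pair of seat edges (so the leg's bounding box is flush with the corner).

The picture frame is on top of the table, centred. Four stools sit around the table at the −y, +y, −x, +x sides.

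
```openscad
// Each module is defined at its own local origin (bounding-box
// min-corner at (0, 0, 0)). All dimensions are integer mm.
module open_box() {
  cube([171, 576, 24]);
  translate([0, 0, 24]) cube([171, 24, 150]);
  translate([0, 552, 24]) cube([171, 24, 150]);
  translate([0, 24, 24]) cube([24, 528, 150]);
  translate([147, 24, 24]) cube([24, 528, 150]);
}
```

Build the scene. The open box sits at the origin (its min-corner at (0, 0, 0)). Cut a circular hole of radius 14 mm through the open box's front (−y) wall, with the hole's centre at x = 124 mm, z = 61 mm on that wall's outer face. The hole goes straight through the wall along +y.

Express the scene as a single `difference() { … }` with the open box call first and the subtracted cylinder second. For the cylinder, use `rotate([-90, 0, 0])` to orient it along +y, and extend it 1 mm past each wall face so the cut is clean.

difference() {
  open_box();
  translate([124, -1, 61]) rotate([-90, 0, 0]) cylinder(h = 26, r = 14);
}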